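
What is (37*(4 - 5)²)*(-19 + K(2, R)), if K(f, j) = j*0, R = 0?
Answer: -703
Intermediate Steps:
K(f, j) = 0
(37*(4 - 5)²)*(-19 + K(2, R)) = (37*(4 - 5)²)*(-19 + 0) = (37*(-1)²)*(-19) = (37*1)*(-19) = 37*(-19) = -703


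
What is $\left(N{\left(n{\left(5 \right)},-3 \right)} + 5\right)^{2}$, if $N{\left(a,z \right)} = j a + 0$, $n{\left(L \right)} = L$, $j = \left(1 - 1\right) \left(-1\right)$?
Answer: $25$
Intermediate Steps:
$j = 0$ ($j = 0 \left(-1\right) = 0$)
$N{\left(a,z \right)} = 0$ ($N{\left(a,z \right)} = 0 a + 0 = 0 + 0 = 0$)
$\left(N{\left(n{\left(5 \right)},-3 \right)} + 5\right)^{2} = \left(0 + 5\right)^{2} = 5^{2} = 25$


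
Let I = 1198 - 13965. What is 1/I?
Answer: -1/12767 ≈ -7.8327e-5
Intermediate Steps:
I = -12767
1/I = 1/(-12767) = -1/12767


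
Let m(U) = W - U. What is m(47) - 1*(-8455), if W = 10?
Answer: 8418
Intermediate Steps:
m(U) = 10 - U
m(47) - 1*(-8455) = (10 - 1*47) - 1*(-8455) = (10 - 47) + 8455 = -37 + 8455 = 8418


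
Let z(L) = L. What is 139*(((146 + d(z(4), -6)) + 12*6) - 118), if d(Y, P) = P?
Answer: 13066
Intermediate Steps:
139*(((146 + d(z(4), -6)) + 12*6) - 118) = 139*(((146 - 6) + 12*6) - 118) = 139*((140 + 72) - 118) = 139*(212 - 118) = 139*94 = 13066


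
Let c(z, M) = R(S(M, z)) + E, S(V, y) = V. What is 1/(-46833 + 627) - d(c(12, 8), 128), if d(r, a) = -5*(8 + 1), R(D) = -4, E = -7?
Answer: 2079269/46206 ≈ 45.000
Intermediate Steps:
c(z, M) = -11 (c(z, M) = -4 - 7 = -11)
d(r, a) = -45 (d(r, a) = -5*9 = -45)
1/(-46833 + 627) - d(c(12, 8), 128) = 1/(-46833 + 627) - 1*(-45) = 1/(-46206) + 45 = -1/46206 + 45 = 2079269/46206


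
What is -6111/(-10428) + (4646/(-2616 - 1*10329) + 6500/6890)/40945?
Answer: 57224289329737/97646924129700 ≈ 0.58603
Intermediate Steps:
-6111/(-10428) + (4646/(-2616 - 1*10329) + 6500/6890)/40945 = -6111*(-1/10428) + (4646/(-2616 - 10329) + 6500*(1/6890))*(1/40945) = 2037/3476 + (4646/(-12945) + 50/53)*(1/40945) = 2037/3476 + (4646*(-1/12945) + 50/53)*(1/40945) = 2037/3476 + (-4646/12945 + 50/53)*(1/40945) = 2037/3476 + (401012/686085)*(1/40945) = 2037/3476 + 401012/28091750325 = 57224289329737/97646924129700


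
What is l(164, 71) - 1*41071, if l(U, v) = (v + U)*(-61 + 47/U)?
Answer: -9075539/164 ≈ -55339.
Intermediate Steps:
l(U, v) = (-61 + 47/U)*(U + v) (l(U, v) = (U + v)*(-61 + 47/U) = (-61 + 47/U)*(U + v))
l(164, 71) - 1*41071 = (47 - 61*164 - 61*71 + 47*71/164) - 1*41071 = (47 - 10004 - 4331 + 47*71*(1/164)) - 41071 = (47 - 10004 - 4331 + 3337/164) - 41071 = -2339895/164 - 41071 = -9075539/164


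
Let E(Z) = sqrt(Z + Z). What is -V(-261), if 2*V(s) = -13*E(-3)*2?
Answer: 13*I*sqrt(6) ≈ 31.843*I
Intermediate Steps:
E(Z) = sqrt(2)*sqrt(Z) (E(Z) = sqrt(2*Z) = sqrt(2)*sqrt(Z))
V(s) = -13*I*sqrt(6) (V(s) = (-13*sqrt(2)*sqrt(-3)*2)/2 = (-13*sqrt(2)*I*sqrt(3)*2)/2 = (-13*I*sqrt(6)*2)/2 = (-26*I*sqrt(6))/2 = -13*I*sqrt(6))
-V(-261) = -(-13)*I*sqrt(6) = 13*I*sqrt(6)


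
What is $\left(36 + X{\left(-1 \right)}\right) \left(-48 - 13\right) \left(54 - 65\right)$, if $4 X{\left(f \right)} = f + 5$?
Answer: $24827$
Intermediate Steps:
$X{\left(f \right)} = \frac{5}{4} + \frac{f}{4}$ ($X{\left(f \right)} = \frac{f + 5}{4} = \frac{5 + f}{4} = \frac{5}{4} + \frac{f}{4}$)
$\left(36 + X{\left(-1 \right)}\right) \left(-48 - 13\right) \left(54 - 65\right) = \left(36 + \left(\frac{5}{4} + \frac{1}{4} \left(-1\right)\right)\right) \left(-48 - 13\right) \left(54 - 65\right) = \left(36 + \left(\frac{5}{4} - \frac{1}{4}\right)\right) \left(\left(-61\right) \left(-11\right)\right) = \left(36 + 1\right) 671 = 37 \cdot 671 = 24827$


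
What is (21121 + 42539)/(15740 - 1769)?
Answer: 21220/4657 ≈ 4.5566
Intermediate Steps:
(21121 + 42539)/(15740 - 1769) = 63660/13971 = 63660*(1/13971) = 21220/4657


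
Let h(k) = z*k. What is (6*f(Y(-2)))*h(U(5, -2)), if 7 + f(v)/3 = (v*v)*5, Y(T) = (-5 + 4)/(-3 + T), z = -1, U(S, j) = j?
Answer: -1224/5 ≈ -244.80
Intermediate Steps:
Y(T) = -1/(-3 + T)
f(v) = -21 + 15*v**2 (f(v) = -21 + 3*((v*v)*5) = -21 + 3*(v**2*5) = -21 + 3*(5*v**2) = -21 + 15*v**2)
h(k) = -k
(6*f(Y(-2)))*h(U(5, -2)) = (6*(-21 + 15*(-1/(-3 - 2))**2))*(-1*(-2)) = (6*(-21 + 15*(-1/(-5))**2))*2 = (6*(-21 + 15*(-1*(-1/5))**2))*2 = (6*(-21 + 15*(1/5)**2))*2 = (6*(-21 + 15*(1/25)))*2 = (6*(-21 + 3/5))*2 = (6*(-102/5))*2 = -612/5*2 = -1224/5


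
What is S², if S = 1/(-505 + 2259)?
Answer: 1/3076516 ≈ 3.2504e-7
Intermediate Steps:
S = 1/1754 ≈ 0.00057013
S² = (1/1754)² = 1/3076516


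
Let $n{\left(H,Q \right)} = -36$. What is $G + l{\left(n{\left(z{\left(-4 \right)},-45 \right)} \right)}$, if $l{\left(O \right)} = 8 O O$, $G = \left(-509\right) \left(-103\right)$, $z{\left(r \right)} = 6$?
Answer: $62795$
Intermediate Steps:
$G = 52427$
$l{\left(O \right)} = 8 O^{2}$
$G + l{\left(n{\left(z{\left(-4 \right)},-45 \right)} \right)} = 52427 + 8 \left(-36\right)^{2} = 52427 + 8 \cdot 1296 = 52427 + 10368 = 62795$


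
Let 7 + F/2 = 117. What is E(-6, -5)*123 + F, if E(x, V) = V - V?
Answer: 220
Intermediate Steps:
F = 220 (F = -14 + 2*117 = -14 + 234 = 220)
E(x, V) = 0
E(-6, -5)*123 + F = 0*123 + 220 = 0 + 220 = 220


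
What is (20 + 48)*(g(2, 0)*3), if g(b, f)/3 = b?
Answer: 1224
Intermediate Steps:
g(b, f) = 3*b
(20 + 48)*(g(2, 0)*3) = (20 + 48)*((3*2)*3) = 68*(6*3) = 68*18 = 1224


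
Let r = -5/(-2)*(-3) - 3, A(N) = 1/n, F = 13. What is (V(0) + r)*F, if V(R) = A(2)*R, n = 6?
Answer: -273/2 ≈ -136.50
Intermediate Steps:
A(N) = ⅙ (A(N) = 1/6 = ⅙)
V(R) = R/6
r = -21/2 (r = -5*(-½)*(-3) - 3 = (5/2)*(-3) - 3 = -15/2 - 3 = -21/2 ≈ -10.500)
(V(0) + r)*F = ((⅙)*0 - 21/2)*13 = (0 - 21/2)*13 = -21/2*13 = -273/2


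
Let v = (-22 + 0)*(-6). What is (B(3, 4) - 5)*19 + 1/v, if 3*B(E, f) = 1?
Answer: -3901/44 ≈ -88.659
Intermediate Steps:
B(E, f) = ⅓ (B(E, f) = (⅓)*1 = ⅓)
v = 132 (v = -22*(-6) = 132)
(B(3, 4) - 5)*19 + 1/v = (⅓ - 5)*19 + 1/132 = -14/3*19 + 1/132 = -266/3 + 1/132 = -3901/44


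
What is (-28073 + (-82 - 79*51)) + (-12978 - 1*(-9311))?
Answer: -35851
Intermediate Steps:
(-28073 + (-82 - 79*51)) + (-12978 - 1*(-9311)) = (-28073 + (-82 - 4029)) + (-12978 + 9311) = (-28073 - 4111) - 3667 = -32184 - 3667 = -35851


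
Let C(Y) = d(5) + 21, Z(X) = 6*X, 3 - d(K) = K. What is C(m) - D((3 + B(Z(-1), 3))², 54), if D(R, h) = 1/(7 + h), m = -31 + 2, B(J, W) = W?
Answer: 1158/61 ≈ 18.984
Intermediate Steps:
d(K) = 3 - K
m = -29
C(Y) = 19 (C(Y) = (3 - 1*5) + 21 = (3 - 5) + 21 = -2 + 21 = 19)
C(m) - D((3 + B(Z(-1), 3))², 54) = 19 - 1/(7 + 54) = 19 - 1/61 = 1158/61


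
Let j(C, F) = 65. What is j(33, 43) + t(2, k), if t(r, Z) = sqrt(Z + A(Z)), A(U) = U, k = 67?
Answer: 65 + sqrt(134) ≈ 76.576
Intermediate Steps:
t(r, Z) = sqrt(2)*sqrt(Z) (t(r, Z) = sqrt(Z + Z) = sqrt(2*Z) = sqrt(2)*sqrt(Z))
j(33, 43) + t(2, k) = 65 + sqrt(2)*sqrt(67) = 65 + sqrt(134)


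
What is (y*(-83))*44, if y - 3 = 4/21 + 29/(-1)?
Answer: 1979384/21 ≈ 94256.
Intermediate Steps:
y = -542/21 (y = 3 + (4/21 + 29/(-1)) = 3 + (4*(1/21) + 29*(-1)) = 3 + (4/21 - 29) = 3 - 605/21 = -542/21 ≈ -25.810)
(y*(-83))*44 = -542/21*(-83)*44 = (44986/21)*44 = 1979384/21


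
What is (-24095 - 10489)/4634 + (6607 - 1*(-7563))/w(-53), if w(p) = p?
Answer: -33748366/122801 ≈ -274.82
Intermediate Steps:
(-24095 - 10489)/4634 + (6607 - 1*(-7563))/w(-53) = (-24095 - 10489)/4634 + (6607 - 1*(-7563))/(-53) = -34584*1/4634 + (6607 + 7563)*(-1/53) = -17292/2317 + 14170*(-1/53) = -17292/2317 - 14170/53 = -33748366/122801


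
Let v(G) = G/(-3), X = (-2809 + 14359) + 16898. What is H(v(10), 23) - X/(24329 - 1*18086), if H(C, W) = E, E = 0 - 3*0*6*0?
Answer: -28448/6243 ≈ -4.5568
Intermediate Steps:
X = 28448 (X = 11550 + 16898 = 28448)
v(G) = -G/3 (v(G) = G*(-1/3) = -G/3)
E = 0 (E = 0 - 0*0 = 0 - 3*0 = 0 + 0 = 0)
H(C, W) = 0
H(v(10), 23) - X/(24329 - 1*18086) = 0 - 28448/(24329 - 1*18086) = 0 - 28448/(24329 - 18086) = 0 - 28448/6243 = -28448/6243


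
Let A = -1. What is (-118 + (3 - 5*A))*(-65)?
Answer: 7150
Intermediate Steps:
(-118 + (3 - 5*A))*(-65) = (-118 + (3 - 5*(-1)))*(-65) = (-118 + (3 + 5))*(-65) = (-118 + 8)*(-65) = -110*(-65) = 7150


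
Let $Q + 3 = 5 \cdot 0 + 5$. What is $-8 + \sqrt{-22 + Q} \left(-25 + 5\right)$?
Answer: $-8 - 40 i \sqrt{5} \approx -8.0 - 89.443 i$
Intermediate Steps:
$Q = 2$ ($Q = -3 + \left(5 \cdot 0 + 5\right) = -3 + \left(0 + 5\right) = -3 + 5 = 2$)
$-8 + \sqrt{-22 + Q} \left(-25 + 5\right) = -8 + \sqrt{-22 + 2} \left(-25 + 5\right) = -8 + \sqrt{-20} \left(-20\right) = -8 + 2 i \sqrt{5} \left(-20\right) = -8 - 40 i \sqrt{5}$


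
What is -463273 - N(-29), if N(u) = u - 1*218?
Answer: -463026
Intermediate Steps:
N(u) = -218 + u (N(u) = u - 218 = -218 + u)
-463273 - N(-29) = -463273 - (-218 - 29) = -463273 - 1*(-247) = -463273 + 247 = -463026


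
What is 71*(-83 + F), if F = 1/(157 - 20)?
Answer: -807270/137 ≈ -5892.5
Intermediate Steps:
F = 1/137 ≈ 0.0072993
71*(-83 + F) = 71*(-83 + 1/137) = 71*(-11370/137) = -807270/137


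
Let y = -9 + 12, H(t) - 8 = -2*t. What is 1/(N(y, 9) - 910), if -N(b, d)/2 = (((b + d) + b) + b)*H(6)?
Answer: -1/766 ≈ -0.0013055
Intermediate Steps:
H(t) = 8 - 2*t
y = 3
N(b, d) = 8*d + 24*b (N(b, d) = -2*(((b + d) + b) + b)*(8 - 2*6) = -2*((d + 2*b) + b)*(8 - 12) = -2*(d + 3*b)*(-4) = -2*(-12*b - 4*d) = 8*d + 24*b)
1/(N(y, 9) - 910) = 1/((8*9 + 24*3) - 910) = 1/((72 + 72) - 910) = 1/(144 - 910) = 1/(-766) = -1/766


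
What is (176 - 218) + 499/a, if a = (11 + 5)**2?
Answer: -10253/256 ≈ -40.051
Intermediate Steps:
a = 256 (a = 16**2 = 256)
(176 - 218) + 499/a = (176 - 218) + 499/256 = -42 + 499*(1/256) = -42 + 499/256 = -10253/256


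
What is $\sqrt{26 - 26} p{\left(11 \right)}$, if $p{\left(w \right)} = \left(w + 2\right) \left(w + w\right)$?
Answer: $0$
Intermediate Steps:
$p{\left(w \right)} = 2 w \left(2 + w\right)$ ($p{\left(w \right)} = \left(2 + w\right) 2 w = 2 w \left(2 + w\right)$)
$\sqrt{26 - 26} p{\left(11 \right)} = \sqrt{26 - 26} \cdot 2 \cdot 11 \left(2 + 11\right) = \sqrt{0} \cdot 2 \cdot 11 \cdot 13 = 0 \cdot 286 = 0$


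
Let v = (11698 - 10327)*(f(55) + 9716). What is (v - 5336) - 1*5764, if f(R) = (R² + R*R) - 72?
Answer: 21505374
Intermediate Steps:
f(R) = -72 + 2*R² (f(R) = (R² + R²) - 72 = 2*R² - 72 = -72 + 2*R²)
v = 21516474 (v = (11698 - 10327)*((-72 + 2*55²) + 9716) = 1371*((-72 + 2*3025) + 9716) = 1371*((-72 + 6050) + 9716) = 1371*(5978 + 9716) = 1371*15694 = 21516474)
(v - 5336) - 1*5764 = (21516474 - 5336) - 1*5764 = 21511138 - 5764 = 21505374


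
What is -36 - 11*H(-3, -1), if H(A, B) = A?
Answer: -3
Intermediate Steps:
-36 - 11*H(-3, -1) = -36 - 11*(-3) = -36 + 33 = -3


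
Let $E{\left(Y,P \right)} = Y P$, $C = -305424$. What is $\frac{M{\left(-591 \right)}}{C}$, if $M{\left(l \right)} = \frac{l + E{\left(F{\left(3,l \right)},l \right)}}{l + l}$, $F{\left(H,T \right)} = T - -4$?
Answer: $\frac{293}{305424} \approx 0.00095932$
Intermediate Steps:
$F{\left(H,T \right)} = 4 + T$ ($F{\left(H,T \right)} = T + 4 = 4 + T$)
$E{\left(Y,P \right)} = P Y$
$M{\left(l \right)} = \frac{l + l \left(4 + l\right)}{2 l}$ ($M{\left(l \right)} = \frac{l + l \left(4 + l\right)}{l + l} = \frac{l + l \left(4 + l\right)}{2 l}$)
$\frac{M{\left(-591 \right)}}{C} = \frac{\frac{5}{2} + \frac{1}{2} \left(-591\right)}{-305424} = \left(\frac{5}{2} - \frac{591}{2}\right) \left(- \frac{1}{305424}\right) = \left(-293\right) \left(- \frac{1}{305424}\right) = \frac{293}{305424}$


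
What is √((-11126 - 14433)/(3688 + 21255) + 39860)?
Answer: 47*√11226071067/24943 ≈ 199.65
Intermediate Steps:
√((-11126 - 14433)/(3688 + 21255) + 39860) = √(-25559/24943 + 39860) = √(994202421/24943) = 47*√11226071067/24943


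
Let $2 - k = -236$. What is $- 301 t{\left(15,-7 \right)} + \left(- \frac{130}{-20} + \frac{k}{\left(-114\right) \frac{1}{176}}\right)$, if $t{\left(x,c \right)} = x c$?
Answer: $\frac{3561823}{114} \approx 31244.0$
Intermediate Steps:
$k = 238$ ($k = 2 - -236 = 2 + 236 = 238$)
$t{\left(x,c \right)} = c x$
$- 301 t{\left(15,-7 \right)} + \left(- \frac{130}{-20} + \frac{k}{\left(-114\right) \frac{1}{176}}\right) = - 301 \left(\left(-7\right) 15\right) + \left(- \frac{130}{-20} + \frac{238}{\left(-114\right) \frac{1}{176}}\right) = \left(-301\right) \left(-105\right) + \left(\left(-130\right) \left(- \frac{1}{20}\right) + \frac{238}{\left(-114\right) \frac{1}{176}}\right) = 31605 + \left(\frac{13}{2} + \frac{238}{- \frac{57}{88}}\right) = 31605 + \left(\frac{13}{2} + 238 \left(- \frac{88}{57}\right)\right) = 31605 + \left(\frac{13}{2} - \frac{20944}{57}\right) = 31605 - \frac{41147}{114} = \frac{3561823}{114}$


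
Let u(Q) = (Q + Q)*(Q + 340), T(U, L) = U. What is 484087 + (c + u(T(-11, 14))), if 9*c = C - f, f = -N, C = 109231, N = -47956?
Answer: 1450972/3 ≈ 4.8366e+5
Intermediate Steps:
f = 47956 (f = -1*(-47956) = 47956)
u(Q) = 2*Q*(340 + Q) (u(Q) = (2*Q)*(340 + Q) = 2*Q*(340 + Q))
c = 20425/3 (c = (109231 - 1*47956)/9 = (109231 - 47956)/9 = (⅑)*61275 = 20425/3 ≈ 6808.3)
484087 + (c + u(T(-11, 14))) = 484087 + (20425/3 + 2*(-11)*(340 - 11)) = 484087 + (20425/3 + 2*(-11)*329) = 484087 + (20425/3 - 7238) = 484087 - 1289/3 = 1450972/3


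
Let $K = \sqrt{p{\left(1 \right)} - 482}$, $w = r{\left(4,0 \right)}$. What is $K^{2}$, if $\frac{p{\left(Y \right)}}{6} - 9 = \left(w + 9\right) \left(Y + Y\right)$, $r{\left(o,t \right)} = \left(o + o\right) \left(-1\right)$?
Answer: $-416$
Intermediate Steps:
$r{\left(o,t \right)} = - 2 o$ ($r{\left(o,t \right)} = 2 o \left(-1\right) = - 2 o$)
$w = -8$ ($w = \left(-2\right) 4 = -8$)
$p{\left(Y \right)} = 54 + 12 Y$ ($p{\left(Y \right)} = 54 + 6 \left(-8 + 9\right) \left(Y + Y\right) = 54 + 6 \cdot 1 \cdot 2 Y = 54 + 6 \cdot 2 Y = 54 + 12 Y$)
$K = 4 i \sqrt{26}$ ($K = \sqrt{\left(54 + 12 \cdot 1\right) - 482} = \sqrt{\left(54 + 12\right) - 482} = \sqrt{66 - 482} = \sqrt{-416} = 4 i \sqrt{26} \approx 20.396 i$)
$K^{2} = \left(4 i \sqrt{26}\right)^{2} = -416$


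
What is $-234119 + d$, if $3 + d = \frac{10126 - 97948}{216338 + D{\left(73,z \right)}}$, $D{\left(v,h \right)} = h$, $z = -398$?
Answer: $- \frac{8426065417}{35990} \approx -2.3412 \cdot 10^{5}$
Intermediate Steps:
$d = - \frac{122607}{35990}$ ($d = -3 + \frac{10126 - 97948}{216338 - 398} = -3 - \frac{87822}{215940} = -3 - \frac{14637}{35990} = - \frac{122607}{35990} \approx -3.4067$)
$-234119 + d = -234119 - \frac{122607}{35990} = - \frac{8426065417}{35990}$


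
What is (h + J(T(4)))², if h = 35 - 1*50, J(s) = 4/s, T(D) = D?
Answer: 196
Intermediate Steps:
h = -15 (h = 35 - 50 = -15)
(h + J(T(4)))² = (-15 + 4/4)² = (-15 + 4*(¼))² = (-15 + 1)² = (-14)² = 196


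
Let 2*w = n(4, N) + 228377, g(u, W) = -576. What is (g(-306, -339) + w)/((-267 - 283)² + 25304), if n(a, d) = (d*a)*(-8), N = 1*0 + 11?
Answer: 226873/655608 ≈ 0.34605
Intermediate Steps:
N = 11 (N = 0 + 11 = 11)
n(a, d) = -8*a*d (n(a, d) = (a*d)*(-8) = -8*a*d)
w = 228025/2 (w = (-8*4*11 + 228377)/2 = (-352 + 228377)/2 = (½)*228025 = 228025/2 ≈ 1.1401e+5)
(g(-306, -339) + w)/((-267 - 283)² + 25304) = (-576 + 228025/2)/((-267 - 283)² + 25304) = 226873/(2*((-550)² + 25304)) = 226873/(2*(302500 + 25304)) = (226873/2)/327804 = (226873/2)*(1/327804) = 226873/655608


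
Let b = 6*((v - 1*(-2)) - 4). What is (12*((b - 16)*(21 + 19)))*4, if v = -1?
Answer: -65280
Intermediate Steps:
b = -18 (b = 6*((-1 - 1*(-2)) - 4) = 6*((-1 + 2) - 4) = 6*(1 - 4) = 6*(-3) = -18)
(12*((b - 16)*(21 + 19)))*4 = (12*((-18 - 16)*(21 + 19)))*4 = (12*(-34*40))*4 = (12*(-1360))*4 = -16320*4 = -65280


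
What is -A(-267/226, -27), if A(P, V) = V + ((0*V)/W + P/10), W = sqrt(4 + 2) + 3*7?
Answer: 61287/2260 ≈ 27.118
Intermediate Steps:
W = 21 + sqrt(6) (W = sqrt(6) + 21 = 21 + sqrt(6) ≈ 23.449)
A(P, V) = V + P/10 (A(P, V) = V + ((0*V)/(21 + sqrt(6)) + P/10) = V + (0/(21 + sqrt(6)) + P*(1/10)) = V + (0 + P/10) = V + P/10)
-A(-267/226, -27) = -(-27 + (-267/226)/10) = -(-27 + (-267*1/226)/10) = -(-27 + (1/10)*(-267/226)) = -(-27 - 267/2260) = -1*(-61287/2260) = 61287/2260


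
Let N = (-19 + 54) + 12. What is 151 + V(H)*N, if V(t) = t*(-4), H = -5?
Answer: 1091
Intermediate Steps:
N = 47 (N = 35 + 12 = 47)
V(t) = -4*t
151 + V(H)*N = 151 - 4*(-5)*47 = 151 + 20*47 = 151 + 940 = 1091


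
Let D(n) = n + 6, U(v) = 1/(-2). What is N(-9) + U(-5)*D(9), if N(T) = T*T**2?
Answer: -1473/2 ≈ -736.50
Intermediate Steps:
N(T) = T**3
U(v) = -1/2
D(n) = 6 + n
N(-9) + U(-5)*D(9) = (-9)**3 - (6 + 9)/2 = -729 - 1/2*15 = -729 - 15/2 = -1473/2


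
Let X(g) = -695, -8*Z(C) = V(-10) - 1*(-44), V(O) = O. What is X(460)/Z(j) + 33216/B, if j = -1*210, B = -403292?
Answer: 280146772/1713991 ≈ 163.45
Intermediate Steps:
j = -210
Z(C) = -17/4 (Z(C) = -(-10 - 1*(-44))/8 = -(-10 + 44)/8 = -1/8*34 = -17/4)
X(460)/Z(j) + 33216/B = -695/(-17/4) + 33216/(-403292) = -695*(-4/17) + 33216*(-1/403292) = 2780/17 - 8304/100823 = 280146772/1713991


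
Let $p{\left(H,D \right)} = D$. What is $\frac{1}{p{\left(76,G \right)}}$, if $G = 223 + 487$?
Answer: $\frac{1}{710} \approx 0.0014085$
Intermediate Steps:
$G = 710$
$\frac{1}{p{\left(76,G \right)}} = \frac{1}{710}$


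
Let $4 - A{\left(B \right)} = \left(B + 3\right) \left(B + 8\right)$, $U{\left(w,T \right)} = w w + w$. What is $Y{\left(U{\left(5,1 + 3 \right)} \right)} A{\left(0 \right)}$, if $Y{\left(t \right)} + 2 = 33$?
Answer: $-620$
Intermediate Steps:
$U{\left(w,T \right)} = w + w^{2}$ ($U{\left(w,T \right)} = w^{2} + w = w + w^{2}$)
$Y{\left(t \right)} = 31$ ($Y{\left(t \right)} = -2 + 33 = 31$)
$A{\left(B \right)} = 4 - \left(3 + B\right) \left(8 + B\right)$ ($A{\left(B \right)} = 4 - \left(B + 3\right) \left(B + 8\right) = 4 - \left(3 + B\right) \left(8 + B\right)$)
$Y{\left(U{\left(5,1 + 3 \right)} \right)} A{\left(0 \right)} = 31 \left(-20 - 0^{2} - 0\right) = 31 \left(-20 - 0 + 0\right) = 31 \left(-20 + 0 + 0\right) = 31 \left(-20\right) = -620$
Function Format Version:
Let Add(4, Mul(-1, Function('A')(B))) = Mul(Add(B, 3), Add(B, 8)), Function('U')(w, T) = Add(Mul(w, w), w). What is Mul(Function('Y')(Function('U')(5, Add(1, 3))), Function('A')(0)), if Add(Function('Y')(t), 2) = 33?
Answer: -620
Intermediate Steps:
Function('U')(w, T) = Add(w, Pow(w, 2)) (Function('U')(w, T) = Add(Pow(w, 2), w) = Add(w, Pow(w, 2)))
Function('Y')(t) = 31 (Function('Y')(t) = Add(-2, 33) = 31)
Function('A')(B) = Add(4, Mul(-1, Add(3, B), Add(8, B))) (Function('A')(B) = Add(4, Mul(-1, Mul(Add(B, 3), Add(B, 8)))) = Add(4, Mul(-1, Mul(Add(3, B), Add(8, B)))) = Add(4, Mul(-1, Add(3, B), Add(8, B))))
Mul(Function('Y')(Function('U')(5, Add(1, 3))), Function('A')(0)) = Mul(31, Add(-20, Mul(-1, Pow(0, 2)), Mul(-11, 0))) = Mul(31, Add(-20, Mul(-1, 0), 0)) = Mul(31, Add(-20, 0, 0)) = Mul(31, -20) = -620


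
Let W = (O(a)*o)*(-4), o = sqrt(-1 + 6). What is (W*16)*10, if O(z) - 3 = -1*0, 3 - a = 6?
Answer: -1920*sqrt(5) ≈ -4293.3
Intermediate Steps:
a = -3 (a = 3 - 1*6 = 3 - 6 = -3)
O(z) = 3 (O(z) = 3 - 1*0 = 3 + 0 = 3)
o = sqrt(5) ≈ 2.2361
W = -12*sqrt(5) (W = (3*sqrt(5))*(-4) = -12*sqrt(5) ≈ -26.833)
(W*16)*10 = (-12*sqrt(5)*16)*10 = -192*sqrt(5)*10 = -1920*sqrt(5)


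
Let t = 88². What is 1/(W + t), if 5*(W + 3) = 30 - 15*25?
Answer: 1/7672 ≈ 0.00013034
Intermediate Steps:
W = -72 (W = -3 + (30 - 15*25)/5 = -3 + (30 - 375)/5 = -3 + (⅕)*(-345) = -3 - 69 = -72)
t = 7744
1/(W + t) = 1/(-72 + 7744) = 1/7672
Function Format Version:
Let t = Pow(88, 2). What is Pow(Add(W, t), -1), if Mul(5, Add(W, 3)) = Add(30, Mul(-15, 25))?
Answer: Rational(1, 7672) ≈ 0.00013034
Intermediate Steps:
W = -72 (W = Add(-3, Mul(Rational(1, 5), Add(30, Mul(-15, 25)))) = Add(-3, Mul(Rational(1, 5), Add(30, -375))) = Add(-3, Mul(Rational(1, 5), -345)) = Add(-3, -69) = -72)
t = 7744
Pow(Add(W, t), -1) = Pow(Add(-72, 7744), -1) = Pow(7672, -1) = Rational(1, 7672)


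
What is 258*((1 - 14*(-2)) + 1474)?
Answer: 387774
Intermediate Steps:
258*((1 - 14*(-2)) + 1474) = 258*((1 + 28) + 1474) = 258*(29 + 1474) = 258*1503 = 387774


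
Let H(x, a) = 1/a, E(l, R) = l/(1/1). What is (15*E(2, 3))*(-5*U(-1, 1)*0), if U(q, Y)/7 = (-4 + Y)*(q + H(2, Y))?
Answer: 0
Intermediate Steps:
E(l, R) = l (E(l, R) = l/1 = l*1 = l)
U(q, Y) = 7*(-4 + Y)*(q + 1/Y) (U(q, Y) = 7*((-4 + Y)*(q + 1/Y)) = 7*(-4 + Y)*(q + 1/Y))
(15*E(2, 3))*(-5*U(-1, 1)*0) = (15*2)*(-5*(7 - 28*(-1) - 28/1 + 7*1*(-1))*0) = 30*(-5*(7 + 28 - 28*1 - 7)*0) = 30*(-5*(7 + 28 - 28 - 7)*0) = 30*(-5*0*0) = 30*(0*0) = 30*0 = 0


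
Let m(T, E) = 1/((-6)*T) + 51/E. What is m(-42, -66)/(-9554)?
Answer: 2131/26483688 ≈ 8.0465e-5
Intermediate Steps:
m(T, E) = 51/E - 1/(6*T) (m(T, E) = -1/(6*T) + 51/E = 51/E - 1/(6*T))
m(-42, -66)/(-9554) = (51/(-66) - ⅙/(-42))/(-9554) = (51*(-1/66) - ⅙*(-1/42))*(-1/9554) = (-17/22 + 1/252)*(-1/9554) = -2131/2772*(-1/9554) = 2131/26483688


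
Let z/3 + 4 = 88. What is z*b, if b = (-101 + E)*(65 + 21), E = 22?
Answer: -1712088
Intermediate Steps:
z = 252 (z = -12 + 3*88 = -12 + 264 = 252)
b = -6794 (b = (-101 + 22)*(65 + 21) = -79*86 = -6794)
z*b = 252*(-6794) = -1712088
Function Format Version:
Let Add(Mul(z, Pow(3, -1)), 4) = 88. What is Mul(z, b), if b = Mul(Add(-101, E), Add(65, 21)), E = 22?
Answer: -1712088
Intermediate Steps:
z = 252 (z = Add(-12, Mul(3, 88)) = Add(-12, 264) = 252)
b = -6794 (b = Mul(Add(-101, 22), Add(65, 21)) = Mul(-79, 86) = -6794)
Mul(z, b) = Mul(252, -6794) = -1712088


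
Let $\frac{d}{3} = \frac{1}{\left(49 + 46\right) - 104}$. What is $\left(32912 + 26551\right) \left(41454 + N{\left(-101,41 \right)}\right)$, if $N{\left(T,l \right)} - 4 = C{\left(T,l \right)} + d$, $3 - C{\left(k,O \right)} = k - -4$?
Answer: $2471143533$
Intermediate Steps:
$C{\left(k,O \right)} = -1 - k$ ($C{\left(k,O \right)} = 3 - \left(k - -4\right) = 3 - \left(k + 4\right) = 3 - \left(4 + k\right) = -1 - k$)
$d = - \frac{1}{3}$ ($d = \frac{3}{\left(49 + 46\right) - 104} = \frac{3}{95 - 104} = \frac{3}{-9} = 3 \left(- \frac{1}{9}\right) = - \frac{1}{3} \approx -0.33333$)
$N{\left(T,l \right)} = \frac{8}{3} - T$ ($N{\left(T,l \right)} = 4 - \left(\frac{4}{3} + T\right) = \frac{8}{3} - T$)
$\left(32912 + 26551\right) \left(41454 + N{\left(-101,41 \right)}\right) = \left(32912 + 26551\right) \left(41454 + \left(\frac{8}{3} - -101\right)\right) = 59463 \left(41454 + \left(\frac{8}{3} + 101\right)\right) = 59463 \left(41454 + \frac{311}{3}\right) = 59463 \cdot \frac{124673}{3} = 2471143533$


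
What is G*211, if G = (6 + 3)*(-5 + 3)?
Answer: -3798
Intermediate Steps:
G = -18 (G = 9*(-2) = -18)
G*211 = -18*211 = -3798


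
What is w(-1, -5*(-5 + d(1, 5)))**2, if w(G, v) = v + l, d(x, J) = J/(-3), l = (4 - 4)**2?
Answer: 10000/9 ≈ 1111.1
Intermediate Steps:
l = 0 (l = 0**2 = 0)
d(x, J) = -J/3 (d(x, J) = J*(-1/3) = -J/3)
w(G, v) = v (w(G, v) = v + 0 = v)
w(-1, -5*(-5 + d(1, 5)))**2 = (-5*(-5 - 1/3*5))**2 = (-5*(-5 - 5/3))**2 = (-5*(-20/3))**2 = (100/3)**2 = 10000/9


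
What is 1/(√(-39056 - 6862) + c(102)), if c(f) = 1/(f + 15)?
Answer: 117/628571503 - 41067*I*√5102/628571503 ≈ 1.8614e-7 - 0.0046667*I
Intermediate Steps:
c(f) = 1/(15 + f)
1/(√(-39056 - 6862) + c(102)) = 1/(√(-39056 - 6862) + 1/(15 + 102)) = 1/(√(-45918) + 1/117) = 1/(3*I*√5102 + 1/117) = 1/(1/117 + 3*I*√5102)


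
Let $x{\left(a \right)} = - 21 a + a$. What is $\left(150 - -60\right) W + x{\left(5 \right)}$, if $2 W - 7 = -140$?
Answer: $-14065$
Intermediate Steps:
$x{\left(a \right)} = - 20 a$
$W = - \frac{133}{2}$ ($W = \frac{7}{2} + \frac{1}{2} \left(-140\right) = \frac{7}{2} - 70 = - \frac{133}{2} \approx -66.5$)
$\left(150 - -60\right) W + x{\left(5 \right)} = \left(150 - -60\right) \left(- \frac{133}{2}\right) - 100 = \left(150 + 60\right) \left(- \frac{133}{2}\right) - 100 = 210 \left(- \frac{133}{2}\right) - 100 = -13965 - 100 = -14065$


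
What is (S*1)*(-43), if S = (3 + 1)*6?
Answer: -1032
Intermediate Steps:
S = 24 (S = 4*6 = 24)
(S*1)*(-43) = (24*1)*(-43) = 24*(-43) = -1032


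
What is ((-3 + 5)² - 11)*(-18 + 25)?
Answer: -49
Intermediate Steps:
((-3 + 5)² - 11)*(-18 + 25) = (2² - 11)*7 = (4 - 11)*7 = -7*7 = -49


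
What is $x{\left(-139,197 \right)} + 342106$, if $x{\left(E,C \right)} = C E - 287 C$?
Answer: $258184$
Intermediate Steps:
$x{\left(E,C \right)} = - 287 C + C E$
$x{\left(-139,197 \right)} + 342106 = 197 \left(-287 - 139\right) + 342106 = 197 \left(-426\right) + 342106 = -83922 + 342106 = 258184$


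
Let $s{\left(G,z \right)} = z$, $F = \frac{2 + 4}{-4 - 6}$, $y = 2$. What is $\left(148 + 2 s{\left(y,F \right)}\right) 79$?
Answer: $\frac{57986}{5} \approx 11597.0$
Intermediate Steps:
$F = - \frac{3}{5}$ ($F = \frac{6}{-4 - 6} = \frac{6}{-10} = 6 \left(- \frac{1}{10}\right) = - \frac{3}{5} \approx -0.6$)
$\left(148 + 2 s{\left(y,F \right)}\right) 79 = \left(148 + 2 \left(- \frac{3}{5}\right)\right) 79 = \left(148 - \frac{6}{5}\right) 79 = \frac{734}{5} \cdot 79 = \frac{57986}{5}$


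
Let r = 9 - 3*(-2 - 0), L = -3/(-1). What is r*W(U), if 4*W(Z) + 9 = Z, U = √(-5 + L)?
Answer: -135/4 + 15*I*√2/4 ≈ -33.75 + 5.3033*I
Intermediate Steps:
L = 3 (L = -3*(-1) = 3)
U = I*√2 (U = √(-5 + 3) = √(-2) = I*√2 ≈ 1.4142*I)
W(Z) = -9/4 + Z/4
r = 15 (r = 9 - 3*(-2 - 1*0) = 9 - 3*(-2 + 0) = 9 - 3*(-2) = 9 + 6 = 15)
r*W(U) = 15*(-9/4 + (I*√2)/4) = 15*(-9/4 + I*√2/4) = -135/4 + 15*I*√2/4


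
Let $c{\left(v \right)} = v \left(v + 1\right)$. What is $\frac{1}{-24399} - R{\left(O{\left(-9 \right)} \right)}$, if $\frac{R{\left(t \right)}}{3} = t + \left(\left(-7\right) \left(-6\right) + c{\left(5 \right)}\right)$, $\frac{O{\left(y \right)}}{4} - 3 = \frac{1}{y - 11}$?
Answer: $- \frac{30669548}{121995} \approx -251.4$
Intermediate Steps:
$c{\left(v \right)} = v \left(1 + v\right)$
$O{\left(y \right)} = 12 + \frac{4}{-11 + y}$ ($O{\left(y \right)} = 12 + \frac{4}{y - 11} = 12 + \frac{4}{-11 + y}$)
$R{\left(t \right)} = 216 + 3 t$ ($R{\left(t \right)} = 3 \left(t + \left(\left(-7\right) \left(-6\right) + 5 \left(1 + 5\right)\right)\right) = 3 \left(t + \left(42 + 5 \cdot 6\right)\right) = 3 \left(t + \left(42 + 30\right)\right) = 3 \left(t + 72\right) = 3 \left(72 + t\right) = 216 + 3 t$)
$\frac{1}{-24399} - R{\left(O{\left(-9 \right)} \right)} = \frac{1}{-24399} - \left(216 + 3 \frac{4 \left(-32 + 3 \left(-9\right)\right)}{-11 - 9}\right) = - \frac{1}{24399} - \left(216 + 3 \frac{4 \left(-32 - 27\right)}{-20}\right) = - \frac{1}{24399} - \left(216 + 3 \cdot 4 \left(- \frac{1}{20}\right) \left(-59\right)\right) = - \frac{1}{24399} - \left(216 + 3 \cdot \frac{59}{5}\right) = - \frac{1}{24399} - \left(216 + \frac{177}{5}\right) = - \frac{1}{24399} - \frac{1257}{5} = - \frac{30669548}{121995}$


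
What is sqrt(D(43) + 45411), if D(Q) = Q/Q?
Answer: 2*sqrt(11353) ≈ 213.10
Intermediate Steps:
D(Q) = 1
sqrt(D(43) + 45411) = sqrt(1 + 45411) = sqrt(45412) = 2*sqrt(11353)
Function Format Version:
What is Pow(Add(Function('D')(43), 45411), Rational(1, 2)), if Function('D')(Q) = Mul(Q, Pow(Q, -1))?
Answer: Mul(2, Pow(11353, Rational(1, 2))) ≈ 213.10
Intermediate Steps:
Function('D')(Q) = 1
Pow(Add(Function('D')(43), 45411), Rational(1, 2)) = Pow(Add(1, 45411), Rational(1, 2)) = Pow(45412, Rational(1, 2)) = Mul(2, Pow(11353, Rational(1, 2)))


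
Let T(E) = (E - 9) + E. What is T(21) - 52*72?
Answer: -3711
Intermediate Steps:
T(E) = -9 + 2*E (T(E) = (-9 + E) + E = -9 + 2*E)
T(21) - 52*72 = (-9 + 2*21) - 52*72 = (-9 + 42) - 1*3744 = 33 - 3744 = -3711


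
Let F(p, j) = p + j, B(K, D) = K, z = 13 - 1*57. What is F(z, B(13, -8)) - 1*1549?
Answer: -1580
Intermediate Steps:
z = -44 (z = 13 - 57 = -44)
F(p, j) = j + p
F(z, B(13, -8)) - 1*1549 = (13 - 44) - 1*1549 = -31 - 1549 = -1580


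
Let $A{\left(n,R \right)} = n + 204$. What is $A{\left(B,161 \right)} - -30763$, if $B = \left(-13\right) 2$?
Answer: $30941$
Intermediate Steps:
$B = -26$
$A{\left(n,R \right)} = 204 + n$
$A{\left(B,161 \right)} - -30763 = \left(204 - 26\right) - -30763 = 178 + 30763 = 30941$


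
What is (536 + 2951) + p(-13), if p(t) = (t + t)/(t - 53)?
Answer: 115084/33 ≈ 3487.4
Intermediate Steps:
p(t) = 2*t/(-53 + t) (p(t) = (2*t)/(-53 + t) = 2*t/(-53 + t))
(536 + 2951) + p(-13) = (536 + 2951) + 2*(-13)/(-53 - 13) = 3487 + 2*(-13)/(-66) = 3487 + 2*(-13)*(-1/66) = 3487 + 13/33 = 115084/33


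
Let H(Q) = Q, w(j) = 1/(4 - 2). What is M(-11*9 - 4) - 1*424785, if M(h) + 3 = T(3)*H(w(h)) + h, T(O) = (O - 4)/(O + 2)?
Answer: -4248911/10 ≈ -4.2489e+5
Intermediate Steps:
T(O) = (-4 + O)/(2 + O)
w(j) = ½ (w(j) = 1/2 = ½)
M(h) = -31/10 + h (M(h) = -3 + (((-4 + 3)/(2 + 3))*(½) + h) = -3 + ((-1/5)*(½) + h) = -3 + (((⅕)*(-1))*(½) + h) = -3 + (-⅕*½ + h) = -3 + (-⅒ + h) = -31/10 + h)
M(-11*9 - 4) - 1*424785 = (-31/10 + (-11*9 - 4)) - 1*424785 = (-31/10 + (-99 - 4)) - 424785 = (-31/10 - 103) - 424785 = -1061/10 - 424785 = -4248911/10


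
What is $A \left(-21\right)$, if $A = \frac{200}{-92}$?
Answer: $\frac{1050}{23} \approx 45.652$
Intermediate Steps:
$A = - \frac{50}{23}$ ($A = 200 \left(- \frac{1}{92}\right) = - \frac{50}{23} \approx -2.1739$)
$A \left(-21\right) = \left(- \frac{50}{23}\right) \left(-21\right) = \frac{1050}{23}$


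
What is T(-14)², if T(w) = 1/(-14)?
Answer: 1/196 ≈ 0.0051020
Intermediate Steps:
T(w) = -1/14
T(-14)² = (-1/14)² = 1/196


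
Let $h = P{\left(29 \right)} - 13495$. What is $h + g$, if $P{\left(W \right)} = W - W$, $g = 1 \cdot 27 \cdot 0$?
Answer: $-13495$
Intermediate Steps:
$g = 0$ ($g = 1 \cdot 0 = 0$)
$P{\left(W \right)} = 0$
$h = -13495$ ($h = 0 - 13495 = -13495$)
$h + g = -13495 + 0 = -13495$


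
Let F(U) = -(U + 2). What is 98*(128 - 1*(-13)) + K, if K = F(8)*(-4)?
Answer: 13858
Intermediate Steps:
F(U) = -2 - U (F(U) = -(2 + U) = -2 - U)
K = 40 (K = (-2 - 1*8)*(-4) = (-2 - 8)*(-4) = -10*(-4) = 40)
98*(128 - 1*(-13)) + K = 98*(128 - 1*(-13)) + 40 = 98*(128 + 13) + 40 = 98*141 + 40 = 13818 + 40 = 13858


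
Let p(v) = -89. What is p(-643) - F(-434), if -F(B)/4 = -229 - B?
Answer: 731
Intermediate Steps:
F(B) = 916 + 4*B (F(B) = -4*(-229 - B) = 916 + 4*B)
p(-643) - F(-434) = -89 - (916 + 4*(-434)) = -89 - (916 - 1736) = -89 - 1*(-820) = -89 + 820 = 731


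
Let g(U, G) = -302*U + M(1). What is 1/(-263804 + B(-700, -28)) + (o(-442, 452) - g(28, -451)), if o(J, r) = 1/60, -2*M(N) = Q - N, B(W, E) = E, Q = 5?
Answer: 3719159087/439720 ≈ 8458.0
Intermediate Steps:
M(N) = -5/2 + N/2 (M(N) = -(5 - N)/2 = -5/2 + N/2)
g(U, G) = -2 - 302*U (g(U, G) = -302*U + (-5/2 + (½)*1) = -302*U + (-5/2 + ½) = -302*U - 2 = -2 - 302*U)
o(J, r) = 1/60
1/(-263804 + B(-700, -28)) + (o(-442, 452) - g(28, -451)) = 1/(-263804 - 28) + (1/60 - (-2 - 302*28)) = 1/(-263832) + (1/60 - (-2 - 8456)) = -1/263832 + (1/60 - 1*(-8458)) = -1/263832 + (1/60 + 8458) = -1/263832 + 507481/60 = 3719159087/439720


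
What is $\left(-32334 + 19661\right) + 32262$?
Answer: $19589$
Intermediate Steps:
$\left(-32334 + 19661\right) + 32262 = -12673 + 32262 = 19589$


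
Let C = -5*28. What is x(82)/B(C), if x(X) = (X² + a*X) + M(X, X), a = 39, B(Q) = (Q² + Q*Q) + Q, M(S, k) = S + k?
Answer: 1681/6510 ≈ 0.25822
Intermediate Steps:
C = -140
B(Q) = Q + 2*Q² (B(Q) = (Q² + Q²) + Q = 2*Q² + Q = Q + 2*Q²)
x(X) = X² + 41*X (x(X) = (X² + 39*X) + (X + X) = (X² + 39*X) + 2*X = X² + 41*X)
x(82)/B(C) = (82*(41 + 82))/((-140*(1 + 2*(-140)))) = (82*123)/((-140*(1 - 280))) = 10086/((-140*(-279))) = 10086/39060 = 10086*(1/39060) = 1681/6510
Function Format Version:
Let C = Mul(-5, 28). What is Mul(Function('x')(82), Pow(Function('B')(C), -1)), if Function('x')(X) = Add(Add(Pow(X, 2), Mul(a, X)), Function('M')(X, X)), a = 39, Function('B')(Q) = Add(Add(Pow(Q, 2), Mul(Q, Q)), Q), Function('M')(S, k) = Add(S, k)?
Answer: Rational(1681, 6510) ≈ 0.25822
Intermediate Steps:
C = -140
Function('B')(Q) = Add(Q, Mul(2, Pow(Q, 2))) (Function('B')(Q) = Add(Add(Pow(Q, 2), Pow(Q, 2)), Q) = Add(Mul(2, Pow(Q, 2)), Q) = Add(Q, Mul(2, Pow(Q, 2))))
Function('x')(X) = Add(Pow(X, 2), Mul(41, X)) (Function('x')(X) = Add(Add(Pow(X, 2), Mul(39, X)), Add(X, X)) = Add(Add(Pow(X, 2), Mul(39, X)), Mul(2, X)) = Add(Pow(X, 2), Mul(41, X)))
Mul(Function('x')(82), Pow(Function('B')(C), -1)) = Mul(Mul(82, Add(41, 82)), Pow(Mul(-140, Add(1, Mul(2, -140))), -1)) = Mul(Mul(82, 123), Pow(Mul(-140, Add(1, -280)), -1)) = Mul(10086, Pow(Mul(-140, -279), -1)) = Mul(10086, Pow(39060, -1)) = Mul(10086, Rational(1, 39060)) = Rational(1681, 6510)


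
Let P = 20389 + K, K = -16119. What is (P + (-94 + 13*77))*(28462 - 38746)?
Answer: -53240268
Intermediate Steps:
P = 4270 (P = 20389 - 16119 = 4270)
(P + (-94 + 13*77))*(28462 - 38746) = (4270 + (-94 + 13*77))*(28462 - 38746) = (4270 + (-94 + 1001))*(-10284) = (4270 + 907)*(-10284) = 5177*(-10284) = -53240268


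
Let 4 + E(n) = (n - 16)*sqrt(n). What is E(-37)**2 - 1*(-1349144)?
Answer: 1245227 + 424*I*sqrt(37) ≈ 1.2452e+6 + 2579.1*I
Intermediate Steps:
E(n) = -4 + sqrt(n)*(-16 + n) (E(n) = -4 + (n - 16)*sqrt(n) = -4 + (-16 + n)*sqrt(n) = -4 + sqrt(n)*(-16 + n))
E(-37)**2 - 1*(-1349144) = (-4 + (-37)**(3/2) - 16*I*sqrt(37))**2 - 1*(-1349144) = (-4 - 37*I*sqrt(37) - 16*I*sqrt(37))**2 + 1349144 = (-4 - 53*I*sqrt(37))**2 + 1349144 = 1349144 + (-4 - 53*I*sqrt(37))**2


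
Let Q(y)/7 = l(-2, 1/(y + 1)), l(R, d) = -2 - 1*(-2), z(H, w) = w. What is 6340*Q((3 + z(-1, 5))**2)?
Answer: 0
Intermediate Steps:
l(R, d) = 0 (l(R, d) = -2 + 2 = 0)
Q(y) = 0 (Q(y) = 7*0 = 0)
6340*Q((3 + z(-1, 5))**2) = 6340*0 = 0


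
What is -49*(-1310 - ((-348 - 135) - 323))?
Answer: 24696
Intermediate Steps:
-49*(-1310 - ((-348 - 135) - 323)) = -49*(-1310 - (-483 - 323)) = -49*(-1310 - 1*(-806)) = -49*(-1310 + 806) = -49*(-504) = 24696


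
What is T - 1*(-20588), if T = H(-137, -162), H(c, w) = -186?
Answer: 20402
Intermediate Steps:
T = -186
T - 1*(-20588) = -186 - 1*(-20588) = -186 + 20588 = 20402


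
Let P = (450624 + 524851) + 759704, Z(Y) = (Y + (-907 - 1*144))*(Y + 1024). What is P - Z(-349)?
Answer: 2680179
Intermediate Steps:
Z(Y) = (-1051 + Y)*(1024 + Y) (Z(Y) = (Y + (-907 - 144))*(1024 + Y) = (Y - 1051)*(1024 + Y) = (-1051 + Y)*(1024 + Y))
P = 1735179 (P = 975475 + 759704 = 1735179)
P - Z(-349) = 1735179 - (-1076224 + (-349)² - 27*(-349)) = 1735179 - (-1076224 + 121801 + 9423) = 1735179 - 1*(-945000) = 1735179 + 945000 = 2680179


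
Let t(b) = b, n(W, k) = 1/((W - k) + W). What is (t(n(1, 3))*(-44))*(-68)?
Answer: -2992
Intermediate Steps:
n(W, k) = 1/(-k + 2*W)
(t(n(1, 3))*(-44))*(-68) = (-44/(-1*3 + 2*1))*(-68) = (-44/(-3 + 2))*(-68) = (-44/(-1))*(-68) = -1*(-44)*(-68) = 44*(-68) = -2992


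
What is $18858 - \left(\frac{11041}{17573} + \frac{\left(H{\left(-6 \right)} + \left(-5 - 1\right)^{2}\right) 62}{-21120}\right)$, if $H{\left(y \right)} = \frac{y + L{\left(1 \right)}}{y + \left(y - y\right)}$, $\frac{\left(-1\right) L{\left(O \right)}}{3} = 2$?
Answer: $\frac{1749699881537}{92785440} \approx 18857.0$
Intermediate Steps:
$L{\left(O \right)} = -6$ ($L{\left(O \right)} = \left(-3\right) 2 = -6$)
$H{\left(y \right)} = \frac{-6 + y}{y}$ ($H{\left(y \right)} = \frac{y - 6}{y + \left(y - y\right)} = \frac{-6 + y}{y + 0} = \frac{-6 + y}{y}$)
$18858 - \left(\frac{11041}{17573} + \frac{\left(H{\left(-6 \right)} + \left(-5 - 1\right)^{2}\right) 62}{-21120}\right) = 18858 - \left(\frac{11041}{17573} + \frac{\left(\frac{-6 - 6}{-6} + \left(-5 - 1\right)^{2}\right) 62}{-21120}\right) = 18858 - \left(11041 \cdot \frac{1}{17573} + \left(\left(- \frac{1}{6}\right) \left(-12\right) + \left(-6\right)^{2}\right) 62 \left(- \frac{1}{21120}\right)\right) = 18858 - \left(\frac{11041}{17573} + \left(2 + 36\right) 62 \left(- \frac{1}{21120}\right)\right) = 18858 - \left(\frac{11041}{17573} + 38 \cdot 62 \left(- \frac{1}{21120}\right)\right) = 18858 - \left(\frac{11041}{17573} + 2356 \left(- \frac{1}{21120}\right)\right) = 18858 - \left(\frac{11041}{17573} - \frac{589}{5280}\right) = 18858 - \frac{47945983}{92785440} = \frac{1749699881537}{92785440}$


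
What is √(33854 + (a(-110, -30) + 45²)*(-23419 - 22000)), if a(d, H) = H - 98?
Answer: I*√86125989 ≈ 9280.4*I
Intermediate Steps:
a(d, H) = -98 + H
√(33854 + (a(-110, -30) + 45²)*(-23419 - 22000)) = √(33854 + ((-98 - 30) + 45²)*(-23419 - 22000)) = √(33854 + (-128 + 2025)*(-45419)) = √(33854 + 1897*(-45419)) = √(33854 - 86159843) = √(-86125989) = I*√86125989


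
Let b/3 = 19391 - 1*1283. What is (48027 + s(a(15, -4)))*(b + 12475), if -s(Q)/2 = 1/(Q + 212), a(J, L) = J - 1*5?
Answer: 356105201804/111 ≈ 3.2082e+9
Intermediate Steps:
a(J, L) = -5 + J (a(J, L) = J - 5 = -5 + J)
b = 54324 (b = 3*(19391 - 1*1283) = 3*(19391 - 1283) = 3*18108 = 54324)
s(Q) = -2/(212 + Q) (s(Q) = -2/(Q + 212) = -2/(212 + Q))
(48027 + s(a(15, -4)))*(b + 12475) = (48027 - 2/(212 + (-5 + 15)))*(54324 + 12475) = (48027 - 2/(212 + 10))*66799 = (48027 - 2/222)*66799 = (48027 - 2*1/222)*66799 = (48027 - 1/111)*66799 = (5330996/111)*66799 = 356105201804/111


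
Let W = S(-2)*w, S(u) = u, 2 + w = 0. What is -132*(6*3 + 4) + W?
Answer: -2900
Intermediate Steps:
w = -2 (w = -2 + 0 = -2)
W = 4 (W = -2*(-2) = 4)
-132*(6*3 + 4) + W = -132*(6*3 + 4) + 4 = -132*(18 + 4) + 4 = -132*22 + 4 = -2904 + 4 = -2900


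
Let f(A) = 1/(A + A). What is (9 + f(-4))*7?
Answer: 497/8 ≈ 62.125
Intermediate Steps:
f(A) = 1/(2*A)
(9 + f(-4))*7 = (9 + (½)/(-4))*7 = (9 + (½)*(-¼))*7 = (9 - ⅛)*7 = (71/8)*7 = 497/8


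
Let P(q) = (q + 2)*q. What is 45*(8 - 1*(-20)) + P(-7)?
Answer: 1295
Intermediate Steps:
P(q) = q*(2 + q) (P(q) = (2 + q)*q = q*(2 + q))
45*(8 - 1*(-20)) + P(-7) = 45*(8 - 1*(-20)) - 7*(2 - 7) = 45*(8 + 20) - 7*(-5) = 45*28 + 35 = 1260 + 35 = 1295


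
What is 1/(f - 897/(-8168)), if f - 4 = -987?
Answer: -8168/8028247 ≈ -0.0010174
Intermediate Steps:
f = -983 (f = 4 - 987 = -983)
1/(f - 897/(-8168)) = 1/(-983 - 897/(-8168)) = 1/(-983 - 897*(-1/8168)) = 1/(-983 + 897/8168) = 1/(-8028247/8168) = -8168/8028247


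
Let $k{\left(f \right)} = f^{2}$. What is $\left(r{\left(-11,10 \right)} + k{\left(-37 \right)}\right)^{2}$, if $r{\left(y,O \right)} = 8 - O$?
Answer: $1868689$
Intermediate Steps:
$\left(r{\left(-11,10 \right)} + k{\left(-37 \right)}\right)^{2} = \left(\left(8 - 10\right) + \left(-37\right)^{2}\right)^{2} = \left(\left(8 - 10\right) + 1369\right)^{2} = \left(-2 + 1369\right)^{2} = 1367^{2} = 1868689$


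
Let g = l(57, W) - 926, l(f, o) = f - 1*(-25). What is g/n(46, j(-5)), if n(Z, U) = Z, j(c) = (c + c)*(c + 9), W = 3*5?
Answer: -422/23 ≈ -18.348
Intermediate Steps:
W = 15
l(f, o) = 25 + f (l(f, o) = f + 25 = 25 + f)
j(c) = 2*c*(9 + c) (j(c) = (2*c)*(9 + c) = 2*c*(9 + c))
g = -844 (g = (25 + 57) - 926 = 82 - 926 = -844)
g/n(46, j(-5)) = -844/46 = -844*1/46 = -422/23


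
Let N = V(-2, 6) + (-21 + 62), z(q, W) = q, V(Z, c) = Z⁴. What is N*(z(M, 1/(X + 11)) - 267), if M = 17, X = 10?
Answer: -14250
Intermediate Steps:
N = 57 (N = (-2)⁴ + (-21 + 62) = 16 + 41 = 57)
N*(z(M, 1/(X + 11)) - 267) = 57*(17 - 267) = 57*(-250) = -14250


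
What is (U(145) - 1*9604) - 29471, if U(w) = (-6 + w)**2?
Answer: -19754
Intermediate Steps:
(U(145) - 1*9604) - 29471 = ((-6 + 145)**2 - 1*9604) - 29471 = (139**2 - 9604) - 29471 = (19321 - 9604) - 29471 = 9717 - 29471 = -19754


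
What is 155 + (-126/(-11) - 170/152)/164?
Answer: 21259761/137104 ≈ 155.06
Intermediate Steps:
155 + (-126/(-11) - 170/152)/164 = 155 + (-126*(-1/11) - 170*1/152)*(1/164) = 155 + (126/11 - 85/76)*(1/164) = 155 + (8641/836)*(1/164) = 155 + 8641/137104 = 21259761/137104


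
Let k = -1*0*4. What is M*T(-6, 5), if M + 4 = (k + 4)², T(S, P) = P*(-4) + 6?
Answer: -168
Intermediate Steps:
T(S, P) = 6 - 4*P (T(S, P) = -4*P + 6 = 6 - 4*P)
k = 0 (k = 0*4 = 0)
M = 12 (M = -4 + (0 + 4)² = -4 + 4² = -4 + 16 = 12)
M*T(-6, 5) = 12*(6 - 4*5) = 12*(6 - 20) = 12*(-14) = -168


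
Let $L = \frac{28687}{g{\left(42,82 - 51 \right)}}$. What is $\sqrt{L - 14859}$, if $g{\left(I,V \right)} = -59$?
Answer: $\frac{2 i \sqrt{13354178}}{59} \approx 123.88 i$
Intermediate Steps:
$L = - \frac{28687}{59}$ ($L = \frac{28687}{-59} = 28687 \left(- \frac{1}{59}\right) = - \frac{28687}{59} \approx -486.22$)
$\sqrt{L - 14859} = \sqrt{- \frac{28687}{59} - 14859} = \sqrt{- \frac{905368}{59}} = \frac{2 i \sqrt{13354178}}{59}$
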